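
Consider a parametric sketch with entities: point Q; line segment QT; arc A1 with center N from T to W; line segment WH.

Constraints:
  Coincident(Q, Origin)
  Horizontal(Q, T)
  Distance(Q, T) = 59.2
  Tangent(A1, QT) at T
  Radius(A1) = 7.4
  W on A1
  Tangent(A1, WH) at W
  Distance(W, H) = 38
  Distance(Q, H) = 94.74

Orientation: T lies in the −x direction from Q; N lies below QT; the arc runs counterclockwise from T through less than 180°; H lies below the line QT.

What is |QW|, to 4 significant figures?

64.94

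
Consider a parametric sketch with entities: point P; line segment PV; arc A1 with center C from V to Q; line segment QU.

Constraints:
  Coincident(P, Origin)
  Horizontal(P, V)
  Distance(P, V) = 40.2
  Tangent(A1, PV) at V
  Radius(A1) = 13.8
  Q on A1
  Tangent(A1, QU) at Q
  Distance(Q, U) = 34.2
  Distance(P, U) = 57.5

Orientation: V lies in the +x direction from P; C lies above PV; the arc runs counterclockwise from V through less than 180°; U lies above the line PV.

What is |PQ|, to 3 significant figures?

55.7

P is at the origin; PV is horizontal with |PV| = 40.2 and V on the +x side, so V = (40.2, 0.00). Tangency of A1 to PV means the radius CV is perpendicular to PV, so C = V + (0, 13.8) = (40.2, 13.8). Since CQ ⟂ QU (tangency), |CU| = √(13.8² + 34.2²) = 36.9 regardless of where Q sits on A1. So U lies on both circle(P, 57.5) and circle(C, 36.9); the above-PV intersection is U = (29.8, 49.2). Q is the foot of the tangent from U: Q = (51.0, 22.4).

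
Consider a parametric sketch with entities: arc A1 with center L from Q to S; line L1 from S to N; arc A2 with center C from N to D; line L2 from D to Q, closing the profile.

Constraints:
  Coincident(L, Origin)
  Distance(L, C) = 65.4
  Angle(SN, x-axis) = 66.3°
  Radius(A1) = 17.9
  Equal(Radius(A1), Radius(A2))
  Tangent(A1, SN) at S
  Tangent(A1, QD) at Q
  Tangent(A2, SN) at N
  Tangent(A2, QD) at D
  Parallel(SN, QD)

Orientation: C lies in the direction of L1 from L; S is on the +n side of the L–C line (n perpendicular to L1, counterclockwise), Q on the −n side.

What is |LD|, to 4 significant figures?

67.81

The slot axis is L1's direction at 66.3°, so u = (cos 66.3°, sin 66.3°) = (0.4019, 0.9157) and n = (−sin 66.3°, cos 66.3°) = (-0.9157, 0.4019). L is at the origin and C lies 65.4 along u from L, so C = 65.4·u = (26.29, 59.88). Tangency of A1 to both parallel lines with radius 17.9 puts S and Q at L ± 17.9·n: S = (-16.39, 7.195), Q = (16.39, -7.195). Equal radii place N and D the same way about C: N = C + 17.9·n = (9.897, 67.08), D = C − 17.9·n = (42.68, 52.69). Then |LD| = |D − L| = 67.81.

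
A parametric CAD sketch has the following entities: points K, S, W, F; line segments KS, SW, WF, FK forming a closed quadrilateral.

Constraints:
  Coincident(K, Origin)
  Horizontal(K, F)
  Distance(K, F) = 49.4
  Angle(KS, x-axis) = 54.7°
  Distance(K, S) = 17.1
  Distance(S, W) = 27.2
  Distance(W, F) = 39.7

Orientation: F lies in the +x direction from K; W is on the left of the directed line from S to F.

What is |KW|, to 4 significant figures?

44.20

Checks: |SW| = 27.20 ✓; |WF| = 39.70 ✓.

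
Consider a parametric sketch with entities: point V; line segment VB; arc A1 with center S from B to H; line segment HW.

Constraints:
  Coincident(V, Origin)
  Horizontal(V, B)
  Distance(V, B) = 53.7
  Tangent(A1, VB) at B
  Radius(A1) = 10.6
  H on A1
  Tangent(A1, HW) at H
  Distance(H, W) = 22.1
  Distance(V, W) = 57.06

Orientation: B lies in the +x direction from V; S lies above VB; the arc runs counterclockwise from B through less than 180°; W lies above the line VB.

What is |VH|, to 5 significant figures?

63.894

Checks: V.y = 0.00, B.y = 0.00 ✓; |SH| = 10.60 ✓; ∠(SH, HW) = 90.00° ✓; |HW| = 22.10 ✓; |VW| = 57.06 ✓.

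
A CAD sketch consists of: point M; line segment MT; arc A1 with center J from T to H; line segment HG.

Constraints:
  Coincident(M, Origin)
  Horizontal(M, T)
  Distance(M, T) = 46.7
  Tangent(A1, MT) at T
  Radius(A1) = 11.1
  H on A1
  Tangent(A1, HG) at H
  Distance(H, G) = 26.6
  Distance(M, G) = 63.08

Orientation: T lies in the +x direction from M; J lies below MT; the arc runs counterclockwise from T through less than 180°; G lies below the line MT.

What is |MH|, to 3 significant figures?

40.2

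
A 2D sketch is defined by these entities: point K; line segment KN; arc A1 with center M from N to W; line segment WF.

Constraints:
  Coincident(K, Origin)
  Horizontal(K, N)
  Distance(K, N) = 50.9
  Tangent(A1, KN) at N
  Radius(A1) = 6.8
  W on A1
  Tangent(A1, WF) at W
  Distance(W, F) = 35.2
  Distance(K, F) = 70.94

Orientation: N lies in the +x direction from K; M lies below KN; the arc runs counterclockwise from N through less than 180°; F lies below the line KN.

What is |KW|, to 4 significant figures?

45.49

Checks: |MW| = 6.800 ✓; ∠(MW, WF) = 90.00° ✓; |WF| = 35.20 ✓; |KF| = 70.94 ✓.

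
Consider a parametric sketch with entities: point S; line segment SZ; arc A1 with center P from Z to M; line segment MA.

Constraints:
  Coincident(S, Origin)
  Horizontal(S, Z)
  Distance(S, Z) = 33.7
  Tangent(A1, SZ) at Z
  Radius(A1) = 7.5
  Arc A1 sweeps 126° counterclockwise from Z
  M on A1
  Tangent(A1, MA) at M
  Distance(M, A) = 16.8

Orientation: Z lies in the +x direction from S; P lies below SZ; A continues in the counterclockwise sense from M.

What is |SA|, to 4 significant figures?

45.35

On A1, Z sits at bearing 90° from P; a 126° counterclockwise sweep puts M at bearing 216°, so M = P + 7.5·(cos 216°, sin 216°) = (27.63, -11.91). A1 meets MA tangentially, so PM is at right angles to MA, so MA runs along (−sin 216°, cos 216°); with |MA| = 16.8, A = (37.51, -25.50). Then |SA| = |A − S| = 45.35.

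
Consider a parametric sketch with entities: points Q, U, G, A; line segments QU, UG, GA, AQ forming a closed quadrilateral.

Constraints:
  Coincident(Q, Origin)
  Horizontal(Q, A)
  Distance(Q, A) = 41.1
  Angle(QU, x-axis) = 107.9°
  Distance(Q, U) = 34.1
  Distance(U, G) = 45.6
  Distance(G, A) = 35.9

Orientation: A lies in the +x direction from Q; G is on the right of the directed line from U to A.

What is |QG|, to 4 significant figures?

11.84

Checks: |UG| = 45.60 ✓; |GA| = 35.90 ✓.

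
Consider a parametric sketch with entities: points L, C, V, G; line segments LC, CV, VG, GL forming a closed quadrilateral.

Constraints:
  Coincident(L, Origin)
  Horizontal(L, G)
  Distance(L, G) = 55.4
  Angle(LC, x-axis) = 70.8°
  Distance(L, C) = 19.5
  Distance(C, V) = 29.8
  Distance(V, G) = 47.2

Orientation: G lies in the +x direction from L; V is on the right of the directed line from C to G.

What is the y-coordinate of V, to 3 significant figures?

-11.2

Checks: |CV| = 29.80 ✓; |VG| = 47.20 ✓.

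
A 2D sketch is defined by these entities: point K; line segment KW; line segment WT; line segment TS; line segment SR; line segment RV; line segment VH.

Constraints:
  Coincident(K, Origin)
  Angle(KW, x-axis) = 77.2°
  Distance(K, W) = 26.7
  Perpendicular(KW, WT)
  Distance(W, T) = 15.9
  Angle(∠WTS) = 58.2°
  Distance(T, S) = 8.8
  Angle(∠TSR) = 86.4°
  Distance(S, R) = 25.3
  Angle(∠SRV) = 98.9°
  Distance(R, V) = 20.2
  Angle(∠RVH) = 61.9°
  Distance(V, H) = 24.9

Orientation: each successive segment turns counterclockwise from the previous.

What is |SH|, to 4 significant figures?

12.75

K is at the origin; KW runs at 77.2° with length 26.7, so W = (5.915, 26.04). KW is perpendicular to WT, so WT runs at 167.2°; with |WT| = 15.9, T = (-9.590, 29.56). ∠WTS = 58.2° gives TS at -71.00° from the x-axis; with |TS| = 8.8, S = (-6.725, 21.24). ∠TSR = 86.4° gives SR at 22.60° from the x-axis; with |SR| = 25.3, R = (16.63, 30.96). ∠SRV = 98.9° gives RV at 103.7° from the x-axis; with |RV| = 20.2, V = (11.85, 50.59). ∠RVH = 61.9° gives VH at -138.2° from the x-axis; with |VH| = 24.9, H = (-6.714, 33.99). Then |SH| = |H − S| = 12.75.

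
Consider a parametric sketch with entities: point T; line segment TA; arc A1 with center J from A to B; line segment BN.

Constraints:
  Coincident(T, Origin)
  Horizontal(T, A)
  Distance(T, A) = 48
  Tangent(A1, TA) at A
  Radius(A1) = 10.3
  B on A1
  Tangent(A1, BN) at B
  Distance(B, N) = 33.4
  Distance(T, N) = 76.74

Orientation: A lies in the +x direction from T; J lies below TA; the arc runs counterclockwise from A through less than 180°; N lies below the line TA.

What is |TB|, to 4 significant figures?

44.55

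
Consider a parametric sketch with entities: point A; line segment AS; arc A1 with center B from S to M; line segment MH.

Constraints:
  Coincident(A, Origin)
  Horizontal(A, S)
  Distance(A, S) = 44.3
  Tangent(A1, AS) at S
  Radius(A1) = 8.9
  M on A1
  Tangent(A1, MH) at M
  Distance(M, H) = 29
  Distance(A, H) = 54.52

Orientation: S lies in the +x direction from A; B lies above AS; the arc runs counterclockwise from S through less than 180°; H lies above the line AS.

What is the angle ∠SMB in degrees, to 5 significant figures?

30.900°

A is at the origin; AS is horizontal with |AS| = 44.3 and S on the +x side, so S = (44.300, 0.0000). The tangent condition forces BS to be normal to AS, so B = S + (0, 8.9) = (44.300, 8.9000). Since BM ⟂ MH (tangency), |BH| = √(8.9² + 29.0²) = 30.335 regardless of where M sits on A1. So H lies on both circle(A, 54.52) and circle(B, 30.335); the above-AS intersection is H = (38.439, 38.663). M is the foot of the tangent from H: M = (52.144, 13.106).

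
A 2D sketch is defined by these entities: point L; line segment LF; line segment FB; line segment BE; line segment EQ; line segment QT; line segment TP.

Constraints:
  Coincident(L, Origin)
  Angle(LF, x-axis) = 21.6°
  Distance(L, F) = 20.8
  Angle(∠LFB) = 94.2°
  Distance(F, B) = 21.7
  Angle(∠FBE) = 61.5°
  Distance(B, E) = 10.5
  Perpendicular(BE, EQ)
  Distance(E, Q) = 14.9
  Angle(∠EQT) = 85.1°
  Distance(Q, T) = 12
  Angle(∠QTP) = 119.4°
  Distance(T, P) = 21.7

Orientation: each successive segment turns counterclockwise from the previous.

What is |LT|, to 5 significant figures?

30.951

BE is perpendicular to EQ, so EQ runs at -44.100°; with |EQ| = 14.9, Q = (16.243, 10.455). ∠EQT = 85.1° gives QT at 50.800° from the x-axis; with |QT| = 12.0, T = (23.828, 19.754). Then |LT| = |T − L| = 30.951.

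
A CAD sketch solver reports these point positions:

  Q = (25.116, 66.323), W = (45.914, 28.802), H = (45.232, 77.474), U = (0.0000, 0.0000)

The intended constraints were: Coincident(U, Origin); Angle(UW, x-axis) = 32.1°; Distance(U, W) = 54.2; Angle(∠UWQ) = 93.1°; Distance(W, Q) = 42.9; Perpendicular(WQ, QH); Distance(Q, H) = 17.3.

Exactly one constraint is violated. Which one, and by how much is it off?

Distance(Q, H) = 17.3 — off by 5.70.

U = (0.00, 0.00) ✓; UW at 32.10° ✓; |UW| = 54.20 ✓; ∠UWQ = 93.10° ✓; |WQ| = 42.90 ✓; ∠(WQ, QH) = 90.00° ✓; |QH| = 23.00 ✗.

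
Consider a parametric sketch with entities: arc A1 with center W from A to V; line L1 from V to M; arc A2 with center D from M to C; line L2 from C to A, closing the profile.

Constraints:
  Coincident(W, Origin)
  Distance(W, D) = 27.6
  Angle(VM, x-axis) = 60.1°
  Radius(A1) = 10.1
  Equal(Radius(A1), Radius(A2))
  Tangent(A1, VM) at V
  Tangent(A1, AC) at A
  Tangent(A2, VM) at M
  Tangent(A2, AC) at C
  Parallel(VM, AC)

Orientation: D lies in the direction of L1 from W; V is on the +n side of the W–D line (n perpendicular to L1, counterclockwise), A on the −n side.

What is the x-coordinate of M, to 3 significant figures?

5.00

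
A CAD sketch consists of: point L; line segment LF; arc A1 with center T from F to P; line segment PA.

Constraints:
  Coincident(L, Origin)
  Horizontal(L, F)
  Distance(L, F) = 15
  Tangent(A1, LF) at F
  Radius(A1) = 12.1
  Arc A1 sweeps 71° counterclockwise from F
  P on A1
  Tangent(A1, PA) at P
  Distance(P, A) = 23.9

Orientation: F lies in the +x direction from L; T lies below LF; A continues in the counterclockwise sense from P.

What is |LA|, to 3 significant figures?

31.0

L is at the origin; LF is horizontal with |LF| = 15.0 and F on the +x side, so F = (15.0, 0.00). Since A1 is tangent to LF there, TF ⟂ LF, so T = F + (0, -12.1) = (15.0, -12.1). On A1, F sits at bearing 90° from T; a 71° counterclockwise sweep puts P at bearing 161°, so P = T + 12.1·(cos 161°, sin 161°) = (3.56, -8.16). A1 meets PA tangentially, so TP is at right angles to PA, so PA runs along (−sin 161°, cos 161°); with |PA| = 23.9, A = (-4.22, -30.8). Then |LA| = |A − L| = 31.0.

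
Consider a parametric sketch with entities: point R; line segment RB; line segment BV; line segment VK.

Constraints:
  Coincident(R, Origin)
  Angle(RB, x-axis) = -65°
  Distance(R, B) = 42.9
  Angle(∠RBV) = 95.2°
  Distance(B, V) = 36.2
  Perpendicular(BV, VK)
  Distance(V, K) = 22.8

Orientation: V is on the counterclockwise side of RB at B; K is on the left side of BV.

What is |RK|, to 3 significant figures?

44.8

R is at the origin; RB runs at -65.0° with length 42.9, so B = 42.9·(cos -65.0°, sin -65.0°) = (18.1, -38.9). ∠RBV = 95.2°, so BV runs at -65.0° + (180° − 95.2°) = 19.8° from the x-axis; with |BV| = 36.2, V = B + 36.2·(cos 19.8°, sin 19.8°) = (52.2, -26.6). The perpendicularity gives VK at right angles to BV; with |VK| = 22.8 on the left of BV, K = V + 22.8·(-0.339, 0.941) = (44.5, -5.17). Then |RK| = |K − R| = 44.8.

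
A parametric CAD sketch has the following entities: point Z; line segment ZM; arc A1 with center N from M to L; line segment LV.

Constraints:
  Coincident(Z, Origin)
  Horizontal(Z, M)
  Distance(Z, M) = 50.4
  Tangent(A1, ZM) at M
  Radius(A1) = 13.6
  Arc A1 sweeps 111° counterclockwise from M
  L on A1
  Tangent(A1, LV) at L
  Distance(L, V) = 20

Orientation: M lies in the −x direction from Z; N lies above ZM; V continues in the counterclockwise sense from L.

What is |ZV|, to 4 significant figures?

58.25

Z is at the origin; ZM is horizontal with |ZM| = 50.4 and M on the −x side, so M = (-50.40, 0.000). The tangent condition forces NM to be normal to ZM, so N = M + (0, 13.6) = (-50.40, 13.60). On A1, M sits at bearing -90° from N; a 111° counterclockwise sweep puts L at bearing 21°, so L = N + 13.6·(cos 21°, sin 21°) = (-37.70, 18.47). The tangent condition forces NL to be normal to LV, so LV runs along (−sin 21°, cos 21°); with |LV| = 20.0, V = (-44.87, 37.15). Then |ZV| = |V − Z| = 58.25.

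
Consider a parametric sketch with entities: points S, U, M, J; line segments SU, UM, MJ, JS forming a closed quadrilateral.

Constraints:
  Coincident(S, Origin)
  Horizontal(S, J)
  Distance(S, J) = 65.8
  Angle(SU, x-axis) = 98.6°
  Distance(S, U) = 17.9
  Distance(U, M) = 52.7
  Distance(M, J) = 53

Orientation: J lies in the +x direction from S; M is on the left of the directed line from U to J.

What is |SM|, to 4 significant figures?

62.43

S is at the origin; S and J share the same y with |SJ| = 65.8 and J in +x, so J = (65.8, 0). SU runs at 98.6° with |SU| = 17.9, so U = (-2.677, 17.70). M is determined by |UM| = 52.7 and |MJ| = 53.0 together: it lies at the intersection of circle(U, 52.7) and circle(J, 53.0). With |UJ| = 70.73, the foot of the radical line on UJ is 35.14 from U and the perpendicular offset is √(52.7² − 35.14²) = 39.27. Taking the left-of-UJ solution: M = (41.17, 46.93).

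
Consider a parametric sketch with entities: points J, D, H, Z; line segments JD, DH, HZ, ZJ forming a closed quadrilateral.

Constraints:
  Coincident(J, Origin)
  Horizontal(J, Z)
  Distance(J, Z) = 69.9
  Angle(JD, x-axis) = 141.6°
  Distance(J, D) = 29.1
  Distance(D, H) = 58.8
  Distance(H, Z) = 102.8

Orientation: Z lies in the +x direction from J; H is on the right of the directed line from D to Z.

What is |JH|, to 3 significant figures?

47.5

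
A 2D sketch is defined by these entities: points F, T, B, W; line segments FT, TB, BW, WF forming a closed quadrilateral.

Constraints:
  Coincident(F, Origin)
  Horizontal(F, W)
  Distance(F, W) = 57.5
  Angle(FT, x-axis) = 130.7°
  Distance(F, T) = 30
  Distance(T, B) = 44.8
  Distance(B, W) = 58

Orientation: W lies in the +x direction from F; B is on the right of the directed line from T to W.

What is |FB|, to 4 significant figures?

16.68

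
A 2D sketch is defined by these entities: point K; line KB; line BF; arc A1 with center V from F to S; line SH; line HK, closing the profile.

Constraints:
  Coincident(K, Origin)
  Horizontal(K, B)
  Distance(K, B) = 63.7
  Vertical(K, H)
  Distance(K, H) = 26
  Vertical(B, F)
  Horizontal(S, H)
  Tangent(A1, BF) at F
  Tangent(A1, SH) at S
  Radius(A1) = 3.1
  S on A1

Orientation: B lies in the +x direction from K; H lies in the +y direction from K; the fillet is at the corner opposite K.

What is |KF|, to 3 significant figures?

67.7

The virtual corner opposite K is at (63.7, 26.0). A1 meets BF tangentially, so VF is at right angles to BF and since A1 is tangent to SH there, VS ⟂ SH, with radius 3.1, so the center V sits 3.1 in from both sides at V = (60.6, 22.9). That places the tangent points at F = (63.7, 22.9) on BF and S = (60.6, 26.0) on SH. Then |KF| = |F − K| = 67.7.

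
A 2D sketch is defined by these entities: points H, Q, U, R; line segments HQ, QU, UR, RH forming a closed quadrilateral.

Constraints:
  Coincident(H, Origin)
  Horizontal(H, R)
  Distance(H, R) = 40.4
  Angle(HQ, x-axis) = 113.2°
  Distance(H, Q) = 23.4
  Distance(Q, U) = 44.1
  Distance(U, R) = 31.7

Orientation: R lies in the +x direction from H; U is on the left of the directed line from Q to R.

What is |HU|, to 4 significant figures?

45.91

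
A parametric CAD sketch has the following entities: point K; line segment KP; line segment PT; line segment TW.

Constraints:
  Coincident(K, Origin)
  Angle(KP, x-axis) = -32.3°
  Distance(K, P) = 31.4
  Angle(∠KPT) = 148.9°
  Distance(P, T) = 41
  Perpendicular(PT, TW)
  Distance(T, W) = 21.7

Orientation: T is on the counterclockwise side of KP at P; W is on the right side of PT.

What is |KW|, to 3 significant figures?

77.8

K is at the origin; KP runs at -32.3° with length 31.4, so P = 31.4·(cos -32.3°, sin -32.3°) = (26.5, -16.8). ∠KPT = 148.9°, so PT runs at -32.3° + (180° − 148.9°) = -1.20° from the x-axis; with |PT| = 41.0, T = P + 41.0·(cos -1.20°, sin -1.20°) = (67.5, -17.6). The perpendicularity gives TW at right angles to PT; with |TW| = 21.7 on the right of PT, W = T + 21.7·(-0.0209, -1.00) = (67.1, -39.3). Then |KW| = |W − K| = 77.8.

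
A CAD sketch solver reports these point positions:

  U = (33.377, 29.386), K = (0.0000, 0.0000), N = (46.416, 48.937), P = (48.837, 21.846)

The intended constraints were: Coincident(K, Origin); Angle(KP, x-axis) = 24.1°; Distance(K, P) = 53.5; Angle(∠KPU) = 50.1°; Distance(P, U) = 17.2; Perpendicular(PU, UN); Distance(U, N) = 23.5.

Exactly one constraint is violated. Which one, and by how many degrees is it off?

Perpendicular(PU, UN) — off by 7.70°.

K = (0.00, 0.00) ✓; KP at 24.10° ✓; |KP| = 53.50 ✓; ∠KPU = 50.10° ✓; |PU| = 17.20 ✓; ∠(PU, UN) = 97.70° ✗; |UN| = 23.50 ✓.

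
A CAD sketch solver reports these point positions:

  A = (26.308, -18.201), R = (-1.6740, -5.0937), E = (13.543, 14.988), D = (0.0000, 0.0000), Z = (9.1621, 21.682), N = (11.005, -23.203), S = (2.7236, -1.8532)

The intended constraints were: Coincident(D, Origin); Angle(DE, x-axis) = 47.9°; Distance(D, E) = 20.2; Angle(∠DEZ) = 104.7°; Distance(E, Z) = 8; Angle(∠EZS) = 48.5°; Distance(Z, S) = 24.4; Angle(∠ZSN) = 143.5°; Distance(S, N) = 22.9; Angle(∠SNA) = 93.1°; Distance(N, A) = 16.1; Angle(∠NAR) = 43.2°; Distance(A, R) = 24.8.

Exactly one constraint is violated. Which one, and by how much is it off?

Distance(A, R) = 24.8 — off by 6.10.

D = (0.00, 0.00) ✓; DE at 47.90° ✓; |DE| = 20.20 ✓; ∠DEZ = 104.7° ✓; |EZ| = 8.000 ✓; ∠EZS = 48.50° ✓; |ZS| = 24.40 ✓; ∠ZSN = 143.5° ✓; |SN| = 22.90 ✓; ∠SNA = 93.10° ✓; |NA| = 16.10 ✓; ∠NAR = 43.20° ✓; |AR| = 30.90 ✗.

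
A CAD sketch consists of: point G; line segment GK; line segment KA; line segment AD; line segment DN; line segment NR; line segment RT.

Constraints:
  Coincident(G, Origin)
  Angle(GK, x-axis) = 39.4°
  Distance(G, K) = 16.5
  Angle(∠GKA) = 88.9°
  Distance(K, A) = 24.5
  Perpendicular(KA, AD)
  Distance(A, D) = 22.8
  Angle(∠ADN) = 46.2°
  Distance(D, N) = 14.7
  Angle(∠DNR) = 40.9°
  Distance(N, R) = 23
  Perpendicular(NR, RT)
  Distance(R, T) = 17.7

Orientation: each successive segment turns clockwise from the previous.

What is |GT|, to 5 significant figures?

38.664

G is at the origin; GK runs at 39.4° with length 16.5, so K = (12.750, 10.473). ∠GKA = 88.9° gives KA at -51.700° from the x-axis; with |KA| = 24.5, A = (27.935, -8.7540). KA is perpendicular to AD, so AD runs at -141.70°; with |AD| = 22.8, D = (10.042, -22.885). ∠ADN = 46.2° gives DN at 84.500° from the x-axis; with |DN| = 14.7, N = (11.451, -8.2526). ∠DNR = 40.9° gives NR at -54.600° from the x-axis; with |NR| = 23.0, R = (24.774, -27.001). NR is perpendicular to RT, so RT runs at -144.60°; with |RT| = 17.7, T = (10.346, -37.254). Then |GT| = |T − G| = 38.664.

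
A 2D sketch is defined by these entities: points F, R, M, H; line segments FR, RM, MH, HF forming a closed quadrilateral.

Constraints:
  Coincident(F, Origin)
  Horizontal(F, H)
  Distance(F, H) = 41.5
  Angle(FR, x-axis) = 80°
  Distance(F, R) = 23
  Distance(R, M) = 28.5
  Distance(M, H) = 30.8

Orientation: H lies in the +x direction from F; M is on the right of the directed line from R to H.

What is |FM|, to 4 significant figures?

12.15

F is at the origin; F and H share the same y with |FH| = 41.5 and H in +x, so H = (41.5, 0). FR runs at 80.0° with |FR| = 23.0, so R = (3.994, 22.65). M is determined by |RM| = 28.5 and |MH| = 30.8 together: it lies at the intersection of circle(R, 28.5) and circle(H, 30.8). With |RH| = 43.82, the foot of the radical line on RH is 20.35 from R and the perpendicular offset is √(28.5² − 20.35²) = 19.95. Taking the right-of-RH solution: M = (11.10, -4.949).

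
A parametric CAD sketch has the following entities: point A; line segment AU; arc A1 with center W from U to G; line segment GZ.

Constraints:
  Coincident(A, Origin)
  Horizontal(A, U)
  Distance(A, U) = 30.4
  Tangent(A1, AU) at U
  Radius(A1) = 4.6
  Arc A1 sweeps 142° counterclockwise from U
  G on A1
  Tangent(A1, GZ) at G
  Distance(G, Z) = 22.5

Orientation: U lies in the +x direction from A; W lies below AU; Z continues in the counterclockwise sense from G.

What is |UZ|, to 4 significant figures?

26.63

On A1, U sits at bearing 90° from W; a 142° counterclockwise sweep puts G at bearing 232°, so G = W + 4.6·(cos 232°, sin 232°) = (27.57, -8.225). A1 meets GZ tangentially, so WG is at right angles to GZ, so GZ runs along (−sin 232°, cos 232°); with |GZ| = 22.5, Z = (45.30, -22.08). Then |UZ| = |Z − U| = 26.63.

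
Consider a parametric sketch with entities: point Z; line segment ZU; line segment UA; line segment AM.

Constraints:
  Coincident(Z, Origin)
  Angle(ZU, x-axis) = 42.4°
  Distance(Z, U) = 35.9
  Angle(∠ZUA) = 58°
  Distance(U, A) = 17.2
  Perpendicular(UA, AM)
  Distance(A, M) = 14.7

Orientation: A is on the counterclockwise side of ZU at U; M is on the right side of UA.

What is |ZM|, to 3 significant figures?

45.2

Z is at the origin; ZU runs at 42.4° with length 35.9, so U = 35.9·(cos 42.4°, sin 42.4°) = (26.5, 24.2). ∠ZUA = 58.0°, so UA runs at 42.4° + (180° − 58.0°) = 164° from the x-axis; with |UA| = 17.2, A = U + 17.2·(cos 164°, sin 164°) = (9.94, 28.8). UA is perpendicular to AM; with |AM| = 14.7 on the right of UA, M = A + 14.7·(0.269, 0.963) = (13.9, 43.0). Then |ZM| = |M − Z| = 45.2.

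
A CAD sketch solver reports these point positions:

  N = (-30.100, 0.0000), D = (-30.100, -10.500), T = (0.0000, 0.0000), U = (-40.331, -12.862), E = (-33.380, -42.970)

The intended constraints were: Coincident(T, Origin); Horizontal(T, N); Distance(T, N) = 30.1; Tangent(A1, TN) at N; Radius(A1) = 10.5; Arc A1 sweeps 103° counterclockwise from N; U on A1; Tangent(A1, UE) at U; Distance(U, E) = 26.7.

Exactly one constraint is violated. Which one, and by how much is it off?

Distance(U, E) = 26.7 — off by 4.20.

T = (0.00, 0.00) ✓; T.y = 0.00, N.y = 0.00 ✓; |TN| = 30.10 ✓; ∠(DN, NT) = 90.00° ✓; |DN| = 10.50 ✓; bearing(D→U) − bearing(D→N) = 103.0° ✓; |DU| = 10.50 ✓; ∠(DU, UE) = 90.00° ✓; |UE| = 30.90 ✗.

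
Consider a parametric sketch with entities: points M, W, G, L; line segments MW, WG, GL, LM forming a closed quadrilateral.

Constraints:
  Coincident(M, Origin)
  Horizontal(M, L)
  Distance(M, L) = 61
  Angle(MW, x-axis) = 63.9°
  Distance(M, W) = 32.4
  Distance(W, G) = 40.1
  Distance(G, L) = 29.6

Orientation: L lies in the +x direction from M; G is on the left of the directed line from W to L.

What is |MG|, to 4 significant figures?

61.53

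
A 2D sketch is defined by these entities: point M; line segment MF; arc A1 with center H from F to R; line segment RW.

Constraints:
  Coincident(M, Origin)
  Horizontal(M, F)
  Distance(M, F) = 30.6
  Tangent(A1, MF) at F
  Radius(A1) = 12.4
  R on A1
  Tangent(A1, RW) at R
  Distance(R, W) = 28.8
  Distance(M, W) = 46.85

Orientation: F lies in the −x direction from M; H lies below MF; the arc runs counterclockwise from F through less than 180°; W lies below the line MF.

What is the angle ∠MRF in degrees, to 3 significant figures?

38.5°

Checks: |HF| = 12.40 ✓; |HR| = 12.40 ✓; ∠(HR, RW) = 90.00° ✓; |RW| = 28.80 ✓; |MW| = 46.85 ✓.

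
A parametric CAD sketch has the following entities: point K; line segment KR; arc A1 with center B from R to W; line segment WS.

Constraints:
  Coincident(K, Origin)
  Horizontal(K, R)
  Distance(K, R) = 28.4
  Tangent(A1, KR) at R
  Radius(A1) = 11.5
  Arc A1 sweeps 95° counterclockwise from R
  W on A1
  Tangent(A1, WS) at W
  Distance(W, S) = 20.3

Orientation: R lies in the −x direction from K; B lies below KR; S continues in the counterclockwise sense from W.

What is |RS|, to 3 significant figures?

34.1

K is at the origin; KR is horizontal with |KR| = 28.4 and R on the −x side, so R = (-28.4, 0.00). The tangent condition forces BR to be normal to KR, so B = R + (0, -11.5) = (-28.4, -11.5). On A1, R sits at bearing 90° from B; a 95° counterclockwise sweep puts W at bearing 185°, so W = B + 11.5·(cos 185°, sin 185°) = (-39.9, -12.5). The tangent condition forces BW to be normal to WS, so WS runs along (−sin 185°, cos 185°); with |WS| = 20.3, S = (-38.1, -32.7). Then |RS| = |S − R| = 34.1.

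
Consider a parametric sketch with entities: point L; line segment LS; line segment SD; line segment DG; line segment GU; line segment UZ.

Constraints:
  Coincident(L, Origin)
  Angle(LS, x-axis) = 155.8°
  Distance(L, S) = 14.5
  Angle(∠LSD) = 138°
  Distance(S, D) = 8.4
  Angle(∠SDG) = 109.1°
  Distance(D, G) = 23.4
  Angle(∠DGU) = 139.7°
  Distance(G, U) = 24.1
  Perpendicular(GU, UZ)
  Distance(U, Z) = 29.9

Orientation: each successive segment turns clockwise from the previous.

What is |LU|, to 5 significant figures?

39.303

∠SDG = 109.1° gives DG at 42.900° from the x-axis; with |DG| = 23.4, G = (0.52598, 29.558). ∠DGU = 139.7° gives GU at 2.6000° from the x-axis; with |GU| = 24.1, U = (24.601, 30.652). Then |LU| = |U − L| = 39.303.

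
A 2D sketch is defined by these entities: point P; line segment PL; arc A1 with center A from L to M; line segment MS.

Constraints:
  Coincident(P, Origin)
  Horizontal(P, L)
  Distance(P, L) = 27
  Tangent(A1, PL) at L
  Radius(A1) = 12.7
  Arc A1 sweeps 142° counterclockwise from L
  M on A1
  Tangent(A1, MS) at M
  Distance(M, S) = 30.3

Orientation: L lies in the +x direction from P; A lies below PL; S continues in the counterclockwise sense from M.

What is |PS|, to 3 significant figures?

59.7

P is at the origin; P and L share the same y with |PL| = 27.0 and L on the +x side, so L = (27.0, 0.00). Tangency of A1 to PL means the radius AL is perpendicular to PL, so A = L + (0, -12.7) = (27.0, -12.7). On A1, L sits at bearing 90° from A; a 142° counterclockwise sweep puts M at bearing 232°, so M = A + 12.7·(cos 232°, sin 232°) = (19.2, -22.7). The tangent condition forces AM to be normal to MS, so MS runs along (−sin 232°, cos 232°); with |MS| = 30.3, S = (43.1, -41.4). Then |PS| = |S − P| = 59.7.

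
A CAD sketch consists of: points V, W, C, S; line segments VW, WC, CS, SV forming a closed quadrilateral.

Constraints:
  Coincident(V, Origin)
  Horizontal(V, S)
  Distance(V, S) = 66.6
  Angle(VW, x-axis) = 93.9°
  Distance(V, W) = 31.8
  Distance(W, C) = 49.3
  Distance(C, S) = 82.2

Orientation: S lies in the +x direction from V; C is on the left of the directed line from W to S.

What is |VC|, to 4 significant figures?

76.55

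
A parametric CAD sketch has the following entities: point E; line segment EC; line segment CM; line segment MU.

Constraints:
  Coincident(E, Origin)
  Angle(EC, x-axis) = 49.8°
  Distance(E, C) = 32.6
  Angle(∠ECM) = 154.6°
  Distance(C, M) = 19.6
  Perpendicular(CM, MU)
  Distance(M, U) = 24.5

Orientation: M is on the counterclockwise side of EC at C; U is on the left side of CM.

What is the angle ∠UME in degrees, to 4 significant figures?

74.09°

E is at the origin; EC runs at 49.8° with length 32.6, so C = 32.6·(cos 49.8°, sin 49.8°) = (21.04, 24.90). ∠ECM = 154.6°, so CM runs at 49.8° + (180° − 154.6°) = 75.20° from the x-axis; with |CM| = 19.6, M = C + 19.6·(cos 75.20°, sin 75.20°) = (26.05, 43.85). CM is perpendicular to MU; with |MU| = 24.5 on the left of CM, U = M + 24.5·(-0.9668, 0.2554) = (2.361, 50.11). Then cos ∠UME = MU·ME / (|MU||ME|), giving 74.09°.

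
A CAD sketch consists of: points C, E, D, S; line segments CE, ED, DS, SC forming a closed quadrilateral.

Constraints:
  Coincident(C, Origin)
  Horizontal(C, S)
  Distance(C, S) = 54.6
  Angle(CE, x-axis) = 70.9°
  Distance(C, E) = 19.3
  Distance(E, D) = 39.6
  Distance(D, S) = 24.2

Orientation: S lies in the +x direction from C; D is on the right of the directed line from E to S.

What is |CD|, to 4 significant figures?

34.82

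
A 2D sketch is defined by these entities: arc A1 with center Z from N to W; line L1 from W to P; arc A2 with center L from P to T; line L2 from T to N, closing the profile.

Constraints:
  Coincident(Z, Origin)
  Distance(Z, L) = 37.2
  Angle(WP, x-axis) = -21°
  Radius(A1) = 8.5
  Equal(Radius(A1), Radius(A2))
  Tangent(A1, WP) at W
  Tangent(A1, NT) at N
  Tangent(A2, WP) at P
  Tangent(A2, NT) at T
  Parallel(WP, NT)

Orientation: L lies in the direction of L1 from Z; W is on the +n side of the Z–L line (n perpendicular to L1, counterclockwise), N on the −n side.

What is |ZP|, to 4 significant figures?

38.16

Tangency of A1 to both parallel lines with radius 8.5 puts W and N at Z ± 8.5·n: W = (3.046, 7.935), N = (-3.046, -7.935). Equal radii place P and T the same way about L: P = L + 8.5·n = (37.78, -5.396), T = L − 8.5·n = (31.68, -21.27). Then |ZP| = |P − Z| = 38.16.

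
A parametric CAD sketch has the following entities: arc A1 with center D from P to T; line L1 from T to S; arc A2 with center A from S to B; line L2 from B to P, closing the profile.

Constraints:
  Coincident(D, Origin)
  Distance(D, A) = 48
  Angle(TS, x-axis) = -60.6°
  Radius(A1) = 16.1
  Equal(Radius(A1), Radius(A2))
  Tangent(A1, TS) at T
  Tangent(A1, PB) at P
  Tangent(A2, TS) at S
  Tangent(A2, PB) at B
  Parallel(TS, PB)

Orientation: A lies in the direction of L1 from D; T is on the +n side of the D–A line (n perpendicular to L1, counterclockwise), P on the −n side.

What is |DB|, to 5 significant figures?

50.628

Tangency of A1 to both parallel lines with radius 16.1 puts T and P at D ± 16.1·n: T = (14.027, 7.9036), P = (-14.027, -7.9036). Equal radii place S and B the same way about A: S = A + 16.1·n = (37.590, -33.915), B = A − 16.1·n = (9.5368, -49.722). Then |DB| = |B − D| = 50.628.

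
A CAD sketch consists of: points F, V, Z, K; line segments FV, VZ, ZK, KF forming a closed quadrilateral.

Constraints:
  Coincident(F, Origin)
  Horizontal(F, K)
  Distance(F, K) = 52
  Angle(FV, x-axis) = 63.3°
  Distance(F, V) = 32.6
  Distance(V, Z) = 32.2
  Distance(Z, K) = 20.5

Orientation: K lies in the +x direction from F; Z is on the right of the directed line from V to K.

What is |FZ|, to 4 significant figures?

31.62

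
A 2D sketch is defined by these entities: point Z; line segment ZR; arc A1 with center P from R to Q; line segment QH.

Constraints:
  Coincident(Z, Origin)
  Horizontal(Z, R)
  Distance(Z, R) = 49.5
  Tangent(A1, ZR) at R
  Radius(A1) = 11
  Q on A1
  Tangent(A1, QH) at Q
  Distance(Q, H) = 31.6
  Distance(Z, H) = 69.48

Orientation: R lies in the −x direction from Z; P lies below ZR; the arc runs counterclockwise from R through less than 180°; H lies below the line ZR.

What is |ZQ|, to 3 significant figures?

61.7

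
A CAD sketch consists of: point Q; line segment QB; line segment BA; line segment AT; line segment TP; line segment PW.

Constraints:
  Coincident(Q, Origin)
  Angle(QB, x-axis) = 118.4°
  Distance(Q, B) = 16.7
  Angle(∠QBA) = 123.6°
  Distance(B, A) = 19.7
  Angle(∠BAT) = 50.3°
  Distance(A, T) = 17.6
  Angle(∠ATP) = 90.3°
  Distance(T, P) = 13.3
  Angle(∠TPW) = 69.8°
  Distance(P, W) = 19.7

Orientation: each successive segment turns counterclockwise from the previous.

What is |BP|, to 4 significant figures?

5.414

Q is at the origin; QB runs at 118.4° with length 16.7, so B = (-7.943, 14.69). ∠QBA = 123.6° gives BA at 174.8° from the x-axis; with |BA| = 19.7, A = (-27.56, 16.48). ∠BAT = 50.3° gives AT at -55.50° from the x-axis; with |AT| = 17.6, T = (-17.59, 1.971). ∠ATP = 90.3° gives TP at 34.20° from the x-axis; with |TP| = 13.3, P = (-6.593, 9.447). Then |BP| = |P − B| = 5.414.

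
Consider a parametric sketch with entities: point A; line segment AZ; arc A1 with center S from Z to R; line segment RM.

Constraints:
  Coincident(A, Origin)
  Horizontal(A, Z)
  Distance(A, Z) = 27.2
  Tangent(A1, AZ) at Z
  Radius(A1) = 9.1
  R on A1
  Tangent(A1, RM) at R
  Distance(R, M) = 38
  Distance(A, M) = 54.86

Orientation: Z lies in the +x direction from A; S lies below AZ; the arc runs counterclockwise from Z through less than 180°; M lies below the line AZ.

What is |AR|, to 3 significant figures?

21.4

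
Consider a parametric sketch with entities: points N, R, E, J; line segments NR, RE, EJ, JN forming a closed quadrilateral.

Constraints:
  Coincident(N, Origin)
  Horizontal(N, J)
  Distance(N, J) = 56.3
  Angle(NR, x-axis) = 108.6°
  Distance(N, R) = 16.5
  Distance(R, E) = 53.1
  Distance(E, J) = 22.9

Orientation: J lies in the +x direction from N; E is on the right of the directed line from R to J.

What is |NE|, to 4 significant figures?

41.12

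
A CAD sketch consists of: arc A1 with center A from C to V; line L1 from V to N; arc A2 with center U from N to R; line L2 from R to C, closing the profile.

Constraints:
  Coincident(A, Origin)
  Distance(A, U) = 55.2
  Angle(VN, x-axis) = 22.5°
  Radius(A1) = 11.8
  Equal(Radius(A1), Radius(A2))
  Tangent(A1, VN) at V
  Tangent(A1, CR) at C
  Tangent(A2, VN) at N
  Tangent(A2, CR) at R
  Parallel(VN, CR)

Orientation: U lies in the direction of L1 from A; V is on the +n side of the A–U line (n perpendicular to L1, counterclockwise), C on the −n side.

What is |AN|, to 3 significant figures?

56.4

The slot axis is L1's direction at 22.5°, so u = (cos 22.5°, sin 22.5°) = (0.924, 0.383) and n = (−sin 22.5°, cos 22.5°) = (-0.383, 0.924). A is at the origin and U lies 55.2 along u from A, so U = 55.2·u = (51.0, 21.1). Tangency of A1 to both parallel lines with radius 11.8 puts V and C at A ± 11.8·n: V = (-4.52, 10.9), C = (4.52, -10.9). Equal radii place N and R the same way about U: N = U + 11.8·n = (46.5, 32.0), R = U − 11.8·n = (55.5, 10.2). Then |AN| = |N − A| = 56.4.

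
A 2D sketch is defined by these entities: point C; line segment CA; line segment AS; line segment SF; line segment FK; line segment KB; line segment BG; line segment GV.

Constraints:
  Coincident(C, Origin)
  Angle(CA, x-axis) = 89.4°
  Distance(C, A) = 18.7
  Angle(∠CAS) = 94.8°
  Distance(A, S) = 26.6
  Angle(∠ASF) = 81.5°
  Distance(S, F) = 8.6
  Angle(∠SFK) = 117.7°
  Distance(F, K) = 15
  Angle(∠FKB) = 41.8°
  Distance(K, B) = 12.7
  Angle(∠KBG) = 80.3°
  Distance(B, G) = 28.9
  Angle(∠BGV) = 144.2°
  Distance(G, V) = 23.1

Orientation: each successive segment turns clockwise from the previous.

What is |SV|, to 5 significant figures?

46.884

∠KBG = 80.3° gives BG at -34.500° from the x-axis; with |BG| = 28.9, G = (41.458, 1.2737). ∠BGV = 144.2° gives GV at -70.300° from the x-axis; with |GV| = 23.1, V = (49.244, -20.474). Then |SV| = |V − S| = 46.884.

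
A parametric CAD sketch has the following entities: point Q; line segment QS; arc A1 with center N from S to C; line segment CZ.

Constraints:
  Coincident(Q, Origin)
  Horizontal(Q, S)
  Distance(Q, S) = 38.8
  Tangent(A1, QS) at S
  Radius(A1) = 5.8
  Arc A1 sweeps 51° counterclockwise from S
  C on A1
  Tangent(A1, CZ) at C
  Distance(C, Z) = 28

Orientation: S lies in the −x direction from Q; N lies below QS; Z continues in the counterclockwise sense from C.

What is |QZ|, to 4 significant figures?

65.45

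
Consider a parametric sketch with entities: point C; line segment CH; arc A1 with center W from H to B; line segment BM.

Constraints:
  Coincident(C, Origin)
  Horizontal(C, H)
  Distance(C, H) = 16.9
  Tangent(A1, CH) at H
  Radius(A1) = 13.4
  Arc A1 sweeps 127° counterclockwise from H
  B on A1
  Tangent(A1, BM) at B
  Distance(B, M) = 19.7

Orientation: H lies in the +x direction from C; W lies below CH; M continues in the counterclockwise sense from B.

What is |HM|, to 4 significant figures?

37.22

C is at the origin; C and H share the same y with |CH| = 16.9 and H on the +x side, so H = (16.90, 0.000). Tangency of A1 to CH means the radius WH is perpendicular to CH, so W = H + (0, -13.4) = (16.90, -13.40). On A1, H sits at bearing 90° from W; a 127° counterclockwise sweep puts B at bearing 217°, so B = W + 13.4·(cos 217°, sin 217°) = (6.198, -21.46). Since A1 is tangent to BM there, WB ⟂ BM, so BM runs along (−sin 217°, cos 217°); with |BM| = 19.7, M = (18.05, -37.20). Then |HM| = |M − H| = 37.22.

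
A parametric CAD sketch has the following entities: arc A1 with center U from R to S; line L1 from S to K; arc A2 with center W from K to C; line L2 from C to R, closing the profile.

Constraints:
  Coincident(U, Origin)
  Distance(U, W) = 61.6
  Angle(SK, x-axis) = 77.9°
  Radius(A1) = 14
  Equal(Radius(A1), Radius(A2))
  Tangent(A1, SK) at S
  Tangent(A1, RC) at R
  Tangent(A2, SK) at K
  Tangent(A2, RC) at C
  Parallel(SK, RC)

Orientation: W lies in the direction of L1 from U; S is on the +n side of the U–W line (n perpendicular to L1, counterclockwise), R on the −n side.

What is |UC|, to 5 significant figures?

63.171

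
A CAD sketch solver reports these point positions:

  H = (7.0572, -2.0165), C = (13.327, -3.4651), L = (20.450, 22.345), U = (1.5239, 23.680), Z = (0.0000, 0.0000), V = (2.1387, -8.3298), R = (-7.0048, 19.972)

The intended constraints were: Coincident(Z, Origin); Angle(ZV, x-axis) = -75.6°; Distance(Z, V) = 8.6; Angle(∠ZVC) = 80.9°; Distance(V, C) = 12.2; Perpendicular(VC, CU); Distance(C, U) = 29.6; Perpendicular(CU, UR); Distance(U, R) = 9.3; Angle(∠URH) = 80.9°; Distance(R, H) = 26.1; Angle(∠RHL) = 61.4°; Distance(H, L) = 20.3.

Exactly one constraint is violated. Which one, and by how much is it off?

Distance(H, L) = 20.3 — off by 7.50.

Z = (0.00, 0.00) ✓; ZV at -75.60° ✓; |ZV| = 8.600 ✓; ∠ZVC = 80.90° ✓; |VC| = 12.20 ✓; ∠(VC, CU) = 90.00° ✓; |CU| = 29.60 ✓; ∠(CU, UR) = 90.00° ✓; |UR| = 9.300 ✓; ∠URH = 80.90° ✓; |RH| = 26.10 ✓; ∠RHL = 61.40° ✓; |HL| = 27.80 ✗.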